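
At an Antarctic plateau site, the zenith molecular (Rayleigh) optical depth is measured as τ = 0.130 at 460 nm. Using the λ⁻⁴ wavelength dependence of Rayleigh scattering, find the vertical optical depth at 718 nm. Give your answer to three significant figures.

τ(718 nm) = τ(460 nm) × (460/718)⁴ = 0.130 × (0.6407)⁴ = 0.130 × 0.1685 = 0.0219.

0.0219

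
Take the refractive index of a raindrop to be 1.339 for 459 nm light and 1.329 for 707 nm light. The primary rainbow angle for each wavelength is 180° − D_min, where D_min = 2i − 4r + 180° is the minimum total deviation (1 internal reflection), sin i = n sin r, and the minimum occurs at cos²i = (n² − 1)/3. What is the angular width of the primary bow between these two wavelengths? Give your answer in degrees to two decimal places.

At 459 nm (n = 1.339): cos²i = 0.26431 → i = 59.062°, r = 39.834°, D_min = 138.786°, rainbow angle = 41.214°.
At 707 nm (n = 1.329): cos²i = 0.25541 → i = 59.643°, r = 40.487°, D_min = 137.337°, rainbow angle = 42.663°.
Angular width = |41.214° − 42.663°| = 1.450°.

1.45°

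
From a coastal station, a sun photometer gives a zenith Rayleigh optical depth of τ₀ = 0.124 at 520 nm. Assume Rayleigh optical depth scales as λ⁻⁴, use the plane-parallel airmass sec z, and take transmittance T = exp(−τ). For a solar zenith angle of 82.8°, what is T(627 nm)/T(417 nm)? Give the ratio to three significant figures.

6.85

Airmass: sec 82.8° = 7.9787.
τ(627 nm) = 0.124 × (520/627)⁴ × 7.9787 = 0.124 × 0.4731 × 7.9787 = 0.4681.
τ(417 nm) = 0.124 × (520/417)⁴ × 7.9787 = 0.124 × 2.4181 × 7.9787 = 2.3923.
T(627)/T(417) = exp(τ_B − τ_A) = exp(1.9243) = 6.8503.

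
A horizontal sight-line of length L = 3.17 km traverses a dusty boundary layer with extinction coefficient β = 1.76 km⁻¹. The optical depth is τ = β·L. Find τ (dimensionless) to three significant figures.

5.58

τ = β·L = 1.76 × 3.17 = 5.5792.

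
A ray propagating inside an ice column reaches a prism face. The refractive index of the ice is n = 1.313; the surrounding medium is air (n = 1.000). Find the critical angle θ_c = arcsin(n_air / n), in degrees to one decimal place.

49.6°

sin θ_c = n_air / n = 1.000 / 1.313 = 0.7616.
θ_c = arcsin(0.7616) = 49.61°.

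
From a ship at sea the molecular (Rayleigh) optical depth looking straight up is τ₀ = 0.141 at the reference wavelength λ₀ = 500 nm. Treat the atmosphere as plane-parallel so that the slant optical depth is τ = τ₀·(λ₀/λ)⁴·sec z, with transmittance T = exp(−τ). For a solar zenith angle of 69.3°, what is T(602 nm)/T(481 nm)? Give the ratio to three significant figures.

1.32

Airmass: sec 69.3° = 2.8291.
τ(602 nm) = 0.141 × (500/602)⁴ × 2.8291 = 0.141 × 0.4759 × 2.8291 = 0.1898.
τ(481 nm) = 0.141 × (500/481)⁴ × 2.8291 = 0.141 × 1.1676 × 2.8291 = 0.4658.
T(602)/T(481) = exp(τ_B − τ_A) = exp(0.2759) = 1.3178.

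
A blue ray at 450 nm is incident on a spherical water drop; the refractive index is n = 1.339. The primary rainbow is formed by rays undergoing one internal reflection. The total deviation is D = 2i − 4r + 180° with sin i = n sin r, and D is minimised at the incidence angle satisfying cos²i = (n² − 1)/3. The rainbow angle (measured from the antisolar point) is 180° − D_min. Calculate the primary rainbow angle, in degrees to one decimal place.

41.2°

cos²i = (1.79292 − 1)/3 = 0.26431; i = arccos(0.51411) = 59.062°.
sin r = sin 59.062°/1.339 = 0.64057; r = 39.834°.
D_min = 2·59.062° − 4·39.834° + 180° = 138.786°.
Rainbow angle = 180° − D_min = 41.214°.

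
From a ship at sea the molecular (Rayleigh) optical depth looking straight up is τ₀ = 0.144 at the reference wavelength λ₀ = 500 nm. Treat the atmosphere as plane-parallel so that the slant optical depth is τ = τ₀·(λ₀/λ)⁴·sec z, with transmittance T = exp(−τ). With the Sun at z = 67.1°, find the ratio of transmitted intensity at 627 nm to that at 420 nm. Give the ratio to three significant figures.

Airmass: sec 67.1° = 2.5699.
τ(627 nm) = 0.144 × (500/627)⁴ × 2.5699 = 0.144 × 0.4044 × 2.5699 = 0.1497.
τ(420 nm) = 0.144 × (500/420)⁴ × 2.5699 = 0.144 × 2.0086 × 2.5699 = 0.7433.
T(627)/T(420) = exp(τ_B − τ_A) = exp(0.5936) = 1.8106.

1.81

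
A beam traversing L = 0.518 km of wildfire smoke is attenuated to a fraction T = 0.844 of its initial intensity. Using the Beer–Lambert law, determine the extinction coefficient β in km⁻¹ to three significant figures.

Beer–Lambert: T = exp(−βL) ⇒ β = −ln(T)/L = −ln(0.844)/0.518 = 0.1696/0.518 = 0.3274 km⁻¹.

0.327 km⁻¹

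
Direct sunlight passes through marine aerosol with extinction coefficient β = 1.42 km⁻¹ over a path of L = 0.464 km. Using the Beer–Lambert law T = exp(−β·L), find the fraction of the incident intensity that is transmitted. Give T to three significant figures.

0.517

τ = β·L = 1.42 × 0.464 = 0.6589.
T = exp(−0.6589) = 0.5174.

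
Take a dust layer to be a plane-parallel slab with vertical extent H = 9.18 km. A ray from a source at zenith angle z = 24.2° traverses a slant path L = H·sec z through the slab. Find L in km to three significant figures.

sec z = 1/cos 24.2° = 1.0963.
L = 9.18 × 1.0963 = 10.064 km.

10.1 km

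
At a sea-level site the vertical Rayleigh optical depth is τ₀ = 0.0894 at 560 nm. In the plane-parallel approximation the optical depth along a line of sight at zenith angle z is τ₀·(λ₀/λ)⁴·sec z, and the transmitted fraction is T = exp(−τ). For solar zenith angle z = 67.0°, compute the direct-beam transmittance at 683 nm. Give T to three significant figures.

0.902

sec 67.0° = 2.5593.
τ = 0.0894 × (560/683)⁴ × 2.5593 = 0.0894 × 0.4519 × 2.5593 = 0.1034.
T = exp(−0.1034) = 0.9018.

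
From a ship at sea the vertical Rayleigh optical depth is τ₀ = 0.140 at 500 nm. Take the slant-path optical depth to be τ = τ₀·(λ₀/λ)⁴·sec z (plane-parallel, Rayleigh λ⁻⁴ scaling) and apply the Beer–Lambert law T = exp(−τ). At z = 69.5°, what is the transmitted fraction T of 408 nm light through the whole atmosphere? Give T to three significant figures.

sec 69.5° = 2.8555.
τ = 0.140 × (500/408)⁴ × 2.8555 = 0.140 × 2.2555 × 2.8555 = 0.9017.
T = exp(−0.9017) = 0.4059.

0.406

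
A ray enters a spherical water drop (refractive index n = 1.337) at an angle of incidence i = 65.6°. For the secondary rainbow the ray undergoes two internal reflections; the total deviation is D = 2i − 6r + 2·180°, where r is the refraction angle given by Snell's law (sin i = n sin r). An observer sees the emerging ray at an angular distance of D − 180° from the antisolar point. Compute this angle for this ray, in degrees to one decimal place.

sin r = sin 65.6° / 1.337 = 0.9107/1.337 = 0.6811; r = 42.93°.
D = 2·65.6° − 6·42.93° + 2·180° = 131.20° − 257.60° + 360° = 233.60°.
Angle from antisolar point = D − 180° = 53.60°.

53.6°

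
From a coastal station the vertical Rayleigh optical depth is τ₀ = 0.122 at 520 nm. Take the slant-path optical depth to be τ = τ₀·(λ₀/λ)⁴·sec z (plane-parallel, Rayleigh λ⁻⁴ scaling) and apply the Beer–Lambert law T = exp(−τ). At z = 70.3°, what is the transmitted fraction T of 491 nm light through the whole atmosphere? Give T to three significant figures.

0.634

sec 70.3° = 2.9665.
τ = 0.122 × (520/491)⁴ × 2.9665 = 0.122 × 1.2580 × 2.9665 = 0.4553.
T = exp(−0.4553) = 0.6343.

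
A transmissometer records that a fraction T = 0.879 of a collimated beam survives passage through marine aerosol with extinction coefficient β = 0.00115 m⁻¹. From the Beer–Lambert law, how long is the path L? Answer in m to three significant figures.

112 m

Beer–Lambert: T = exp(−βL) ⇒ L = −ln(T)/β = −ln(0.879)/0.00115 = 0.1290/0.00115 = 112.1 m.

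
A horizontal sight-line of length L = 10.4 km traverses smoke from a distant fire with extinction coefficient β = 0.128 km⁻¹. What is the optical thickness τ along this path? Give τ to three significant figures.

1.33

τ = β·L = 0.128 × 10.4 = 1.3312.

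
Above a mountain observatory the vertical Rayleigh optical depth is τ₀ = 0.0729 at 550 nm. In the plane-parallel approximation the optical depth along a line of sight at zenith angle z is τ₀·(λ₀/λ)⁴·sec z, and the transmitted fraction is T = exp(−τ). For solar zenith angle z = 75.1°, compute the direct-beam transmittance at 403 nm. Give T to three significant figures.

sec 75.1° = 3.8890.
τ = 0.0729 × (550/403)⁴ × 3.8890 = 0.0729 × 3.4692 × 3.8890 = 0.9836.
T = exp(−0.9836) = 0.3740.

0.374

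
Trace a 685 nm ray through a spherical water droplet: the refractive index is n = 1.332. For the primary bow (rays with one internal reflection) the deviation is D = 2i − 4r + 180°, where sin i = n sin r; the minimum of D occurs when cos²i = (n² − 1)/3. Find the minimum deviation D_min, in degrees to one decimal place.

137.8°

cos²i = (1.77422 − 1)/3 = 0.25807; i = arccos(0.50801) = 59.469°.
sin r = sin 59.469°/1.332 = 0.64666; r = 40.290°.
D_min = 2·59.469° − 4·40.290° + 180° = 137.776°.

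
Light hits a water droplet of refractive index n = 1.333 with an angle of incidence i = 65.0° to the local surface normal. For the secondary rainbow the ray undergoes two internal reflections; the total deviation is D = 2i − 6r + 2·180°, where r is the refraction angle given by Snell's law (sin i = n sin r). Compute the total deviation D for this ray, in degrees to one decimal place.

233.0°

sin r = sin 65.0° / 1.333 = 0.9063/1.333 = 0.6799; r = 42.84°.
D = 2·65.0° − 6·42.84° + 2·180° = 130.00° − 257.02° + 360° = 232.98°.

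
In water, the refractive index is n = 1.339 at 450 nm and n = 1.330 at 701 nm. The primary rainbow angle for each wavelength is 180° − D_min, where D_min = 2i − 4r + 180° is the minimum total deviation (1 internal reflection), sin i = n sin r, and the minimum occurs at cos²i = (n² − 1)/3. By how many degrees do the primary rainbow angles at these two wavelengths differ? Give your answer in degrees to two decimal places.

At 450 nm (n = 1.339): cos²i = 0.26431 → i = 59.062°, r = 39.834°, D_min = 138.786°, rainbow angle = 41.214°.
At 701 nm (n = 1.330): cos²i = 0.25630 → i = 59.585°, r = 40.422°, D_min = 137.484°, rainbow angle = 42.516°.
Angular width = |41.214° − 42.516°| = 1.303°.

1.30°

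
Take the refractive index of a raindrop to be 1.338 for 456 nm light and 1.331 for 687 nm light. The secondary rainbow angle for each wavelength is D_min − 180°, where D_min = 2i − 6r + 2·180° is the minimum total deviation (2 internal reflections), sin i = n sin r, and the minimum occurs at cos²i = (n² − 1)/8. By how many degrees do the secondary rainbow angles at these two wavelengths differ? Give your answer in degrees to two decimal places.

1.83°

At 456 nm (n = 1.338): cos²i = 0.09878 → i = 71.682°, r = 45.195°, D_min = 232.193°, rainbow angle = 52.193°.
At 687 nm (n = 1.331): cos²i = 0.09645 → i = 71.907°, r = 45.575°, D_min = 230.365°, rainbow angle = 50.365°.
Angular width = |52.193° − 50.365°| = 1.828°.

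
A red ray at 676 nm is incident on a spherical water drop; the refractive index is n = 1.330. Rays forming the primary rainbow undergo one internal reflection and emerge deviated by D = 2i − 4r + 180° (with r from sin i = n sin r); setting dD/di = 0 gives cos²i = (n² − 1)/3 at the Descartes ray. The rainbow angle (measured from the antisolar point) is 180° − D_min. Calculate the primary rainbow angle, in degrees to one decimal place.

cos²i = (1.76890 − 1)/3 = 0.25630; i = arccos(0.50626) = 59.585°.
sin r = sin 59.585°/1.330 = 0.64841; r = 40.422°.
D_min = 2·59.585° − 4·40.422° + 180° = 137.484°.
Rainbow angle = 180° − D_min = 42.516°.

42.5°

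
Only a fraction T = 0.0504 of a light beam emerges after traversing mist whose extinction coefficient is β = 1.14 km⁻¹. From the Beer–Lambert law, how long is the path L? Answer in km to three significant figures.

2.62 km

Beer–Lambert: T = exp(−βL) ⇒ L = −ln(T)/β = −ln(0.0504)/1.14 = 2.9878/1.14 = 2.621 km.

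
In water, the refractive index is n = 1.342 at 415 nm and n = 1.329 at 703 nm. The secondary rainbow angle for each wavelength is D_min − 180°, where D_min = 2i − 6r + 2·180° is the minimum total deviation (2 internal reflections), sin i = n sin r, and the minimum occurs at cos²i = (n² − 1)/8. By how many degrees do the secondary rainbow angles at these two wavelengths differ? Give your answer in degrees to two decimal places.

At 415 nm (n = 1.342): cos²i = 0.10012 → i = 71.554°, r = 44.981°, D_min = 233.222°, rainbow angle = 53.222°.
At 703 nm (n = 1.329): cos²i = 0.09578 → i = 71.972°, r = 45.685°, D_min = 229.837°, rainbow angle = 49.837°.
Angular width = |53.222° − 49.837°| = 3.385°.

3.39°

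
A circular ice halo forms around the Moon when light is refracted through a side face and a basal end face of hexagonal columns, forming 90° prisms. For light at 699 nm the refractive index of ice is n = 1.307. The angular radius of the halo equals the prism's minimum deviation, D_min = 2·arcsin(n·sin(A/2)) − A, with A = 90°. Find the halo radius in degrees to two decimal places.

n·sin(A/2) = 1.307 × sin 45° = 1.307 × 0.7071 = 0.9242.
D_min = 2·arcsin(0.9242) − 90° = 2 × 67.546° − 90° = 45.093°.

45.09°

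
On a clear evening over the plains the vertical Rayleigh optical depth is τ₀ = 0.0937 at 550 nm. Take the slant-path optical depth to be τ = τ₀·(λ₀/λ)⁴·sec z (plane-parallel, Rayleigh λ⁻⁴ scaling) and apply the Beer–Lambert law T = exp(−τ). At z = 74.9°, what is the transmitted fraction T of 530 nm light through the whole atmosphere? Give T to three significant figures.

sec 74.9° = 3.8387.
τ = 0.0937 × (550/530)⁴ × 3.8387 = 0.0937 × 1.1597 × 3.8387 = 0.4171.
T = exp(−0.4171) = 0.6589.

0.659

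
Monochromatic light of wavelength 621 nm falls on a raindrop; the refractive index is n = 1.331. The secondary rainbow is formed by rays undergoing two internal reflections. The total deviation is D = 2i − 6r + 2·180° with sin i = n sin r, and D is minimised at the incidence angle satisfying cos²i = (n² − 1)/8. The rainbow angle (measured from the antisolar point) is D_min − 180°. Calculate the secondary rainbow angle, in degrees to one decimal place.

cos²i = (1.77156 − 1)/8 = 0.09645; i = arccos(0.31056) = 71.907°.
sin r = sin 71.907°/1.331 = 0.71417; r = 45.575°.
D_min = 2·71.907° − 6·45.575° + 360° = 230.365°.
Rainbow angle = D_min − 180° = 50.365°.

50.4°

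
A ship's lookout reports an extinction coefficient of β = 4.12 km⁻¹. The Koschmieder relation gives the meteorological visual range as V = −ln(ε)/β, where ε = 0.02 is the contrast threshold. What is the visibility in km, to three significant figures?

0.950 km

V = −ln(0.02) / 4.12 = 3.912 / 4.12 = 0.9495 km.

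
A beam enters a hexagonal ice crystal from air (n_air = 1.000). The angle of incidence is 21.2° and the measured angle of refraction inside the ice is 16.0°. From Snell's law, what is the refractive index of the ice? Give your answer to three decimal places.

n = sin θ_i / sin θ_r = sin 21.2° / sin 16.0° = 0.3616 / 0.2756 = 1.3120.

1.312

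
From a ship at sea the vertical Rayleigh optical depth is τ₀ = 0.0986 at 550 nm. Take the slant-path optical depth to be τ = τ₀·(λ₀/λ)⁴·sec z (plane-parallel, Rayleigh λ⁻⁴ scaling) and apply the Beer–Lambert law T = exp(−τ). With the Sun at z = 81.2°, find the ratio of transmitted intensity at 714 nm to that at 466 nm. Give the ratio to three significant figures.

Airmass: sec 81.2° = 6.5366.
τ(714 nm) = 0.0986 × (550/714)⁴ × 6.5366 = 0.0986 × 0.3521 × 6.5366 = 0.2269.
τ(466 nm) = 0.0986 × (550/466)⁴ × 6.5366 = 0.0986 × 1.9405 × 6.5366 = 1.2506.
T(714)/T(466) = exp(τ_B − τ_A) = exp(1.0237) = 2.7835.

2.78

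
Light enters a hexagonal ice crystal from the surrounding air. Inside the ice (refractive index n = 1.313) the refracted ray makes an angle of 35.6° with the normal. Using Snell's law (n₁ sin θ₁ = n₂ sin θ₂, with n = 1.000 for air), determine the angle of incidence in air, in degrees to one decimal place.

Snell: sin θ_i = n · sin θ_r = 1.313 × sin 35.6° = 1.313 × 0.5821 = 0.7643.
θ_i = arcsin(0.7643) = 49.85°.

49.8°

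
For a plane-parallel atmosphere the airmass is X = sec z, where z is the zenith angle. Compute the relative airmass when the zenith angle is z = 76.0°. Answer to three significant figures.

X = sec z = 1/cos 76.0° = 1/0.2419 = 4.1336.

4.13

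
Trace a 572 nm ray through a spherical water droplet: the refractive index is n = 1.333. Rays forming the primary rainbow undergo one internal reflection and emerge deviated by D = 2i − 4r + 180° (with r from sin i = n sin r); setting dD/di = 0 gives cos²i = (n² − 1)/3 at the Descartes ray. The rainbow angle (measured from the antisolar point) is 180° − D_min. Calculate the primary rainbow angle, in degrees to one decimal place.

42.1°

cos²i = (1.77689 − 1)/3 = 0.25896; i = arccos(0.50888) = 59.410°.
sin r = sin 59.410°/1.333 = 0.64579; r = 40.225°.
D_min = 2·59.410° − 4·40.225° + 180° = 137.922°.
Rainbow angle = 180° − D_min = 42.078°.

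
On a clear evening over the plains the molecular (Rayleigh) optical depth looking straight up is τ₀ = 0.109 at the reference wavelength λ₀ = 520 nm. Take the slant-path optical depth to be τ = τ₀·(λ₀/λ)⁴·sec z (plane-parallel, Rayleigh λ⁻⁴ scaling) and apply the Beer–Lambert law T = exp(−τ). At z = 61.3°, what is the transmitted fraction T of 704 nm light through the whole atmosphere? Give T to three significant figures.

sec 61.3° = 2.0824.
τ = 0.109 × (520/704)⁴ × 2.0824 = 0.109 × 0.2977 × 2.0824 = 0.0676.
T = exp(−0.0676) = 0.9347.

0.935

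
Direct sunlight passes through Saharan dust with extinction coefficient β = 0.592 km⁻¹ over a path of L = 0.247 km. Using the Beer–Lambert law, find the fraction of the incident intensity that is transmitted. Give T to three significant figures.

τ = β·L = 0.592 × 0.247 = 0.1462.
T = exp(−0.1462) = 0.8640.

0.864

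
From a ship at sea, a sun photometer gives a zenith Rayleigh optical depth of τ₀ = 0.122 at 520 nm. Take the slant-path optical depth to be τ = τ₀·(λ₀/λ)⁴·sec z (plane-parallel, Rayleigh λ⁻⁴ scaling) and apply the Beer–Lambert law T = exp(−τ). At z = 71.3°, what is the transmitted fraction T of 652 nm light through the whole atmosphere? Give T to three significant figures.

0.857

sec 71.3° = 3.1190.
τ = 0.122 × (520/652)⁴ × 3.1190 = 0.122 × 0.4046 × 3.1190 = 0.1540.
T = exp(−0.1540) = 0.8573.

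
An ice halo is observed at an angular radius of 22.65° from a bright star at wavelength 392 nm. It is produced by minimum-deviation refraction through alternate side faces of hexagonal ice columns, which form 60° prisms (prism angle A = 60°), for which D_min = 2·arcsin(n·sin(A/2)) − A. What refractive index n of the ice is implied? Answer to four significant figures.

Rearranging: n = sin((D_min + A)/2) / sin(A/2).
(D_min + A)/2 = (22.65° + 60°)/2 = 41.325°.
n = sin 41.325° / sin 30° = 0.6603 / 0.5000 = 1.3207.

1.321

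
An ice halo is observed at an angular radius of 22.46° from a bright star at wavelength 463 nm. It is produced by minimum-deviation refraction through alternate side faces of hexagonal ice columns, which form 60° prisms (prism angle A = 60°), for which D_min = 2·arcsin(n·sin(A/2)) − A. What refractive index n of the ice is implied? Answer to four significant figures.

1.318

Rearranging: n = sin((D_min + A)/2) / sin(A/2).
(D_min + A)/2 = (22.46° + 60°)/2 = 41.230°.
n = sin 41.230° / sin 30° = 0.6591 / 0.5000 = 1.3182.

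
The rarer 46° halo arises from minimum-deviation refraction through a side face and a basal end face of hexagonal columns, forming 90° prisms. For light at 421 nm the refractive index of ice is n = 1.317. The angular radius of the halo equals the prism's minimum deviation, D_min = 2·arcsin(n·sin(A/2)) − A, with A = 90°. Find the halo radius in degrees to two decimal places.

n·sin(A/2) = 1.317 × sin 45° = 1.317 × 0.7071 = 0.9313.
D_min = 2·arcsin(0.9313) − 90° = 2 × 68.632° − 90° = 47.264°.

47.26°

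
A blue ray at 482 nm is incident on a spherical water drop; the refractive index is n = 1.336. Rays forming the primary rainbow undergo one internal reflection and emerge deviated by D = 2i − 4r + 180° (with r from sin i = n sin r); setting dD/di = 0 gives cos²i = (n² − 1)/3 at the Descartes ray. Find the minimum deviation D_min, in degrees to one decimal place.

138.4°

cos²i = (1.78490 − 1)/3 = 0.26163; i = arccos(0.51150) = 59.236°.
sin r = sin 59.236°/1.336 = 0.64318; r = 40.029°.
D_min = 2·59.236° − 4·40.029° + 180° = 138.356°.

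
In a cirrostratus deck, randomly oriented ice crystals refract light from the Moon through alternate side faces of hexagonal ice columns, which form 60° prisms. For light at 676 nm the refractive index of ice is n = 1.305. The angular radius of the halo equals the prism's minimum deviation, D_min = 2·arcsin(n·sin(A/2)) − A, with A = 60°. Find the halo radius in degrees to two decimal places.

21.46°

n·sin(A/2) = 1.305 × sin 30° = 1.305 × 0.5000 = 0.6525.
D_min = 2·arcsin(0.6525) − 60° = 2 × 40.730° − 60° = 21.461°.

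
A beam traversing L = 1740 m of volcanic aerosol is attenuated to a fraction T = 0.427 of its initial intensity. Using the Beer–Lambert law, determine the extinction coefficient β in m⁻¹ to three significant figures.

Beer–Lambert: T = exp(−βL) ⇒ β = −ln(T)/L = −ln(0.427)/1740 = 0.8510/1740 = 0.0004891 m⁻¹.

0.000489 m⁻¹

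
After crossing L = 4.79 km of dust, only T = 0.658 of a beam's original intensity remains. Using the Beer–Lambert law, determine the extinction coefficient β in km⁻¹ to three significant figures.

0.0874 km⁻¹

Beer–Lambert: T = exp(−βL) ⇒ β = −ln(T)/L = −ln(0.658)/4.79 = 0.4186/4.79 = 0.08738 km⁻¹.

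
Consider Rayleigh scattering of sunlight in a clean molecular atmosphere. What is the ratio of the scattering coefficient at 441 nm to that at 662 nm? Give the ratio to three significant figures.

5.08

Rayleigh scattering ∝ λ⁻⁴, so the ratio of coefficients is the inverse fourth power of the wavelength ratio.
σ(441)/σ(662) = (662/441)⁴ = (1.5011)⁴ = 5.078.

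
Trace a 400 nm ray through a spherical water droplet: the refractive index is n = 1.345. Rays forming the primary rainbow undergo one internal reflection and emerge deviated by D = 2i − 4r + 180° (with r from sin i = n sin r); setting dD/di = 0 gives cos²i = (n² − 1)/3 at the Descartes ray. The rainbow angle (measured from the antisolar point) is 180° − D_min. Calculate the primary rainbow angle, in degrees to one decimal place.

40.4°

cos²i = (1.80902 − 1)/3 = 0.26967; i = arccos(0.51930) = 58.715°.
sin r = sin 58.715°/1.345 = 0.63538; r = 39.448°.
D_min = 2·58.715° − 4·39.448° + 180° = 139.635°.
Rainbow angle = 180° − D_min = 40.365°.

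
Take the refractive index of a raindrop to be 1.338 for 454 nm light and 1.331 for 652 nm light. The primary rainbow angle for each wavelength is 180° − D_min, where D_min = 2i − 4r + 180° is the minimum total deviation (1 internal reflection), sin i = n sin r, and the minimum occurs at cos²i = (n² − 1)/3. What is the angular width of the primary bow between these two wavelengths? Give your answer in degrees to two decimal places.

At 454 nm (n = 1.338): cos²i = 0.26341 → i = 59.120°, r = 39.899°, D_min = 138.643°, rainbow angle = 41.357°.
At 652 nm (n = 1.331): cos²i = 0.25719 → i = 59.527°, r = 40.356°, D_min = 137.630°, rainbow angle = 42.370°.
Angular width = |41.357° − 42.370°| = 1.013°.

1.01°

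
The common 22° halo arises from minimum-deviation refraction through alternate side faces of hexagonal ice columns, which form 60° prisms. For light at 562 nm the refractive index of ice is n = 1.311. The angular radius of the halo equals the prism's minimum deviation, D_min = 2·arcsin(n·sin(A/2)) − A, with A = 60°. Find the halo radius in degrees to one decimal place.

21.9°

n·sin(A/2) = 1.311 × sin 30° = 1.311 × 0.5000 = 0.6555.
D_min = 2·arcsin(0.6555) − 60° = 2 × 40.958° − 60° = 21.915°.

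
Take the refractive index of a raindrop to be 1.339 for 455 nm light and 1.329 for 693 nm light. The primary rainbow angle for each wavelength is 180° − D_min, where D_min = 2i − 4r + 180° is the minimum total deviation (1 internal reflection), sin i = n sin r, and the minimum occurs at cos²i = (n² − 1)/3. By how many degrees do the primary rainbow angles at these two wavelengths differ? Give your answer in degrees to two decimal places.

1.45°

At 455 nm (n = 1.339): cos²i = 0.26431 → i = 59.062°, r = 39.834°, D_min = 138.786°, rainbow angle = 41.214°.
At 693 nm (n = 1.329): cos²i = 0.25541 → i = 59.643°, r = 40.487°, D_min = 137.337°, rainbow angle = 42.663°.
Angular width = |41.214° − 42.663°| = 1.450°.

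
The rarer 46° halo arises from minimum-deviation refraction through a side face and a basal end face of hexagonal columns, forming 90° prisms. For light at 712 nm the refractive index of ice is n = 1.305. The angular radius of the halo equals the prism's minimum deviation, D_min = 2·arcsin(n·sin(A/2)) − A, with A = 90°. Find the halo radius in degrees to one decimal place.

n·sin(A/2) = 1.305 × sin 45° = 1.305 × 0.7071 = 0.9228.
D_min = 2·arcsin(0.9228) − 90° = 2 × 67.335° − 90° = 44.670°.

44.7°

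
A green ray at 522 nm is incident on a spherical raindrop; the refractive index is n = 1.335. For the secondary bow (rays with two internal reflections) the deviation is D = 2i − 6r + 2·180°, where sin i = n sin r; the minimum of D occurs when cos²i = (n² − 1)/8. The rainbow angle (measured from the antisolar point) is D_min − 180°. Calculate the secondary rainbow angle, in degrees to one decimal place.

51.4°

cos²i = (1.78222 − 1)/8 = 0.09778; i = arccos(0.31269) = 71.778°.
sin r = sin 71.778°/1.335 = 0.71150; r = 45.357°.
D_min = 2·71.778° − 6·45.357° + 360° = 231.414°.
Rainbow angle = D_min − 180° = 51.414°.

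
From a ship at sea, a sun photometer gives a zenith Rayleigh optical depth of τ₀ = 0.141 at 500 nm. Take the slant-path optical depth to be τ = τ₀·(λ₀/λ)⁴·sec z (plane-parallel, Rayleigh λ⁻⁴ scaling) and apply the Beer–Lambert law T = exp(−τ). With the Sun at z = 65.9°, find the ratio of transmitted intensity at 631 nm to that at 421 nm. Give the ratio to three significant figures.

1.73

Airmass: sec 65.9° = 2.4490.
τ(631 nm) = 0.141 × (500/631)⁴ × 2.4490 = 0.141 × 0.3942 × 2.4490 = 0.1361.
τ(421 nm) = 0.141 × (500/421)⁴ × 2.4490 = 0.141 × 1.9895 × 2.4490 = 0.6870.
T(631)/T(421) = exp(τ_B − τ_A) = exp(0.5509) = 1.7348.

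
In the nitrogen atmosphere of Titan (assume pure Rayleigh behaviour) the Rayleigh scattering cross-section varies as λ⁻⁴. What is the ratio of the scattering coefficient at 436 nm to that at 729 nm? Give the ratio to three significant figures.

Rayleigh scattering ∝ λ⁻⁴, so the ratio of coefficients is the inverse fourth power of the wavelength ratio.
σ(436)/σ(729) = (729/436)⁴ = (1.6720)⁴ = 7.816.

7.82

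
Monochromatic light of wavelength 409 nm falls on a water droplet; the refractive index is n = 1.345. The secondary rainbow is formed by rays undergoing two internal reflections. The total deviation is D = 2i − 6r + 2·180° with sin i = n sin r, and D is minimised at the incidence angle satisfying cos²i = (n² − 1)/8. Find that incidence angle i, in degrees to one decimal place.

cos²i = (1.345² − 1)/8 = (1.80902 − 1)/8 = 0.10113.
cos i = 0.31801, so i = 71.458°.

71.5°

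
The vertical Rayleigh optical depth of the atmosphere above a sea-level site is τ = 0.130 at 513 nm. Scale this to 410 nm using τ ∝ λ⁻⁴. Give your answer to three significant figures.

0.319

τ(410 nm) = τ(513 nm) × (513/410)⁴ = 0.130 × (1.2512)⁴ = 0.130 × 2.4509 = 0.3186.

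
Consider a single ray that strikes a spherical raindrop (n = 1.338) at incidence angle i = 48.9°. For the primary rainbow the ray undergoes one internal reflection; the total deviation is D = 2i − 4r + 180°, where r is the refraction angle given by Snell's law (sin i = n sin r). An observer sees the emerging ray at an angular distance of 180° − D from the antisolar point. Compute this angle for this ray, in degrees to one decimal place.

39.3°

sin r = sin 48.9° / 1.338 = 0.7536/1.338 = 0.5632; r = 34.28°.
D = 2·48.9° − 4·34.28° + 180° = 97.80° − 137.11° + 180° = 140.69°.
Angle from antisolar point = 180° − D = 39.31°.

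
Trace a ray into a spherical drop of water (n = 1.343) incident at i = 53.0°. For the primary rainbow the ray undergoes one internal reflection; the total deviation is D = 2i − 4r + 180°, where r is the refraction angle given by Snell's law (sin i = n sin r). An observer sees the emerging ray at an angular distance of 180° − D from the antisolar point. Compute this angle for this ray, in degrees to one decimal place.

sin r = sin 53.0° / 1.343 = 0.7986/1.343 = 0.5947; r = 36.49°.
D = 2·53.0° − 4·36.49° + 180° = 106.00° − 145.96° + 180° = 140.04°.
Angle from antisolar point = 180° − D = 39.96°.

40.0°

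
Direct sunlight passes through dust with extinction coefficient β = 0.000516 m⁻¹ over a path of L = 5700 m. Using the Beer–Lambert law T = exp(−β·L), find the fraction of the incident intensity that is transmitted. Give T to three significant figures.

τ = β·L = 0.000516 × 5700 = 2.9412.
T = exp(−2.9412) = 0.0528.

0.0528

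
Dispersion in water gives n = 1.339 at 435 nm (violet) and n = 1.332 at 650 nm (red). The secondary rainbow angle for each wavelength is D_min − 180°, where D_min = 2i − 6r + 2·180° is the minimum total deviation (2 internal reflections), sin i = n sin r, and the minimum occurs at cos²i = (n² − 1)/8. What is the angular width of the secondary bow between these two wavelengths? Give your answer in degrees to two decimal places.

At 435 nm (n = 1.339): cos²i = 0.09912 → i = 71.650°, r = 45.141°, D_min = 232.451°, rainbow angle = 52.451°.
At 650 nm (n = 1.332): cos²i = 0.09678 → i = 71.875°, r = 45.520°, D_min = 230.628°, rainbow angle = 50.628°.
Angular width = |52.451° − 50.628°| = 1.823°.

1.82°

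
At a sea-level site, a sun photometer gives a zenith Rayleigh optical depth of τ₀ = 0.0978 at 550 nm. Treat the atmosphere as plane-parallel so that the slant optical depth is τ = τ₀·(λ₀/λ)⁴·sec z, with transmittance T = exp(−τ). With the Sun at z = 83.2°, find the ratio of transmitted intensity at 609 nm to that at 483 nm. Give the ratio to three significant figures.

2.31

Airmass: sec 83.2° = 8.4457.
τ(609 nm) = 0.0978 × (550/609)⁴ × 8.4457 = 0.0978 × 0.6652 × 8.4457 = 0.5495.
τ(483 nm) = 0.0978 × (550/483)⁴ × 8.4457 = 0.0978 × 1.6814 × 8.4457 = 1.3888.
T(609)/T(483) = exp(τ_B − τ_A) = exp(0.8393) = 2.3147.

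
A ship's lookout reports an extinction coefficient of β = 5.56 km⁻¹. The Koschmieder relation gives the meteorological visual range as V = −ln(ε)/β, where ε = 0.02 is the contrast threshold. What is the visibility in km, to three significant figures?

V = −ln(0.02) / 5.56 = 3.912 / 5.56 = 0.7036 km.

0.704 km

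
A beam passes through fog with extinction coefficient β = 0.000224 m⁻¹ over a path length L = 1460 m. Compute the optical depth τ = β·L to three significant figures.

0.327

τ = β·L = 0.000224 × 1460 = 0.3270.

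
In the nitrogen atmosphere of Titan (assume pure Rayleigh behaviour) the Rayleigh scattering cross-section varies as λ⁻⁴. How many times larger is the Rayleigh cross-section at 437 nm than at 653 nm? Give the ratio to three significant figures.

4.99

Rayleigh scattering ∝ λ⁻⁴, so the ratio of coefficients is the inverse fourth power of the wavelength ratio.
σ(437)/σ(653) = (653/437)⁴ = (1.4943)⁴ = 4.986.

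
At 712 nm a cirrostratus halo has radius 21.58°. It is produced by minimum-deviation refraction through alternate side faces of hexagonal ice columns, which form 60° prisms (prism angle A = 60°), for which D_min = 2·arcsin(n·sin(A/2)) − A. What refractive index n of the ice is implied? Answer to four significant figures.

1.307

Rearranging: n = sin((D_min + A)/2) / sin(A/2).
(D_min + A)/2 = (21.58° + 60°)/2 = 40.790°.
n = sin 40.790° / sin 30° = 0.6533 / 0.5000 = 1.3066.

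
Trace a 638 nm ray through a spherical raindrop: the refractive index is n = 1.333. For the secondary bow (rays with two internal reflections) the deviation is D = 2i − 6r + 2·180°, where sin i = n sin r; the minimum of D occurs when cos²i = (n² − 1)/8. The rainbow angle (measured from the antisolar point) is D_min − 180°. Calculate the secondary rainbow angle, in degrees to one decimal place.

50.9°

cos²i = (1.77689 − 1)/8 = 0.09711; i = arccos(0.31163) = 71.843°.
sin r = sin 71.843°/1.333 = 0.71283; r = 45.466°.
D_min = 2·71.843° − 6·45.466° + 360° = 230.891°.
Rainbow angle = D_min − 180° = 50.891°.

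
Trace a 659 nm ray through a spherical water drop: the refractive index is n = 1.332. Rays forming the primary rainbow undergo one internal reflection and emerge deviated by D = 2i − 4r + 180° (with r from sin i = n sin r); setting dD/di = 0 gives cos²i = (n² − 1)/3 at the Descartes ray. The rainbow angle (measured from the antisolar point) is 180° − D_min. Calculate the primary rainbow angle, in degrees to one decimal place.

cos²i = (1.77422 − 1)/3 = 0.25807; i = arccos(0.50801) = 59.469°.
sin r = sin 59.469°/1.332 = 0.64666; r = 40.290°.
D_min = 2·59.469° − 4·40.290° + 180° = 137.776°.
Rainbow angle = 180° − D_min = 42.224°.

42.2°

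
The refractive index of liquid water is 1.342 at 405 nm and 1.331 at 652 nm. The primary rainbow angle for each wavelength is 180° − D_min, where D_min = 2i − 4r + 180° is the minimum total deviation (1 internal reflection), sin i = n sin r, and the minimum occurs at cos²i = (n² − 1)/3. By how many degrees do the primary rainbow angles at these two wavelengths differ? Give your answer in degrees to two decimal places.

At 405 nm (n = 1.342): cos²i = 0.26699 → i = 58.888°, r = 39.641°, D_min = 139.213°, rainbow angle = 40.787°.
At 652 nm (n = 1.331): cos²i = 0.25719 → i = 59.527°, r = 40.356°, D_min = 137.630°, rainbow angle = 42.370°.
Angular width = |40.787° − 42.370°| = 1.583°.

1.58°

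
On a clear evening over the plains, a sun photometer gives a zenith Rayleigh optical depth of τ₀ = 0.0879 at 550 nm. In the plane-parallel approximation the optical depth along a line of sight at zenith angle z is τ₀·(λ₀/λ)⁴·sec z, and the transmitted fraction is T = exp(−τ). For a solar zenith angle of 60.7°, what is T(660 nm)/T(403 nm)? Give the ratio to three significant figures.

Airmass: sec 60.7° = 2.0434.
τ(660 nm) = 0.0879 × (550/660)⁴ × 2.0434 = 0.0879 × 0.4823 × 2.0434 = 0.0866.
τ(403 nm) = 0.0879 × (550/403)⁴ × 2.0434 = 0.0879 × 3.4692 × 2.0434 = 0.6231.
T(660)/T(403) = exp(τ_B − τ_A) = exp(0.5365) = 1.7100.

1.71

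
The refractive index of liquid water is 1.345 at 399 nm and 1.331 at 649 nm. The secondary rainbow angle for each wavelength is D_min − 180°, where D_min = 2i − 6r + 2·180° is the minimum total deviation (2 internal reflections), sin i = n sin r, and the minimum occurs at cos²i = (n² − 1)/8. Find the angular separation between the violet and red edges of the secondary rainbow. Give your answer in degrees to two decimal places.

3.62°

At 399 nm (n = 1.345): cos²i = 0.10113 → i = 71.458°, r = 44.821°, D_min = 233.987°, rainbow angle = 53.987°.
At 649 nm (n = 1.331): cos²i = 0.09645 → i = 71.907°, r = 45.575°, D_min = 230.365°, rainbow angle = 50.365°.
Angular width = |53.987° − 50.365°| = 3.622°.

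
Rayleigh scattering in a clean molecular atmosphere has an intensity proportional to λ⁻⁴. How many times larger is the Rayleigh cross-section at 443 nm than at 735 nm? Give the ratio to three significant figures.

Rayleigh scattering ∝ λ⁻⁴, so the ratio of coefficients is the inverse fourth power of the wavelength ratio.
σ(443)/σ(735) = (735/443)⁴ = (1.6591)⁴ = 7.578.

7.58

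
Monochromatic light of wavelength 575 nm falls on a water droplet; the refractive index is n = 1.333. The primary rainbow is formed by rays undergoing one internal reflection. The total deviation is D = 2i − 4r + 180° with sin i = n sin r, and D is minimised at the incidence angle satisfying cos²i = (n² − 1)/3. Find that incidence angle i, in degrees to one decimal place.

59.4°

cos²i = (1.333² − 1)/3 = (1.77689 − 1)/3 = 0.25896.
cos i = 0.50888, so i = 59.410°.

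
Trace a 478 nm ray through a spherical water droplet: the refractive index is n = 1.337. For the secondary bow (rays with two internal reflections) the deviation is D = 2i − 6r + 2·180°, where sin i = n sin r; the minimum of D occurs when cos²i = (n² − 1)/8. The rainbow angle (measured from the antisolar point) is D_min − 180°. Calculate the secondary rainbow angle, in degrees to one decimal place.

51.9°

cos²i = (1.78757 − 1)/8 = 0.09845; i = arccos(0.31376) = 71.714°.
sin r = sin 71.714°/1.337 = 0.71017; r = 45.249°.
D_min = 2·71.714° − 6·45.249° + 360° = 231.934°.
Rainbow angle = D_min − 180° = 51.934°.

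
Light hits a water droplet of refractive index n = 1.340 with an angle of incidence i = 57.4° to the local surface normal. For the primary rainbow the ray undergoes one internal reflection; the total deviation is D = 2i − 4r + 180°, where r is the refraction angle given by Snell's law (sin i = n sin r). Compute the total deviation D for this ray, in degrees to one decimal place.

139.0°

sin r = sin 57.4° / 1.340 = 0.8425/1.340 = 0.6287; r = 38.95°.
D = 2·57.4° − 4·38.95° + 180° = 114.80° − 155.82° + 180° = 138.98°.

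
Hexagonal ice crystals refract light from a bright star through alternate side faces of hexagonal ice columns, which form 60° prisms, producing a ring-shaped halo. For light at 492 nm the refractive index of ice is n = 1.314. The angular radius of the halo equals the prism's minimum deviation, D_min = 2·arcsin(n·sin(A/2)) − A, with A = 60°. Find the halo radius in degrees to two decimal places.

22.14°

n·sin(A/2) = 1.314 × sin 30° = 1.314 × 0.5000 = 0.6570.
D_min = 2·arcsin(0.6570) − 60° = 2 × 41.071° − 60° = 22.143°.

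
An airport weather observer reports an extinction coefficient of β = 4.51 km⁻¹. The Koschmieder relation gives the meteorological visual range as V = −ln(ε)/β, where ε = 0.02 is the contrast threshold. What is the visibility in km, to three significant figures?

0.867 km

V = −ln(0.02) / 4.51 = 3.912 / 4.51 = 0.8674 km.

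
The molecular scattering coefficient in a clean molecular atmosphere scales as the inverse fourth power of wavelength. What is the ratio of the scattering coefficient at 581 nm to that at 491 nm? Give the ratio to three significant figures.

0.510

Rayleigh scattering ∝ λ⁻⁴, so the ratio of coefficients is the inverse fourth power of the wavelength ratio.
σ(581)/σ(491) = (491/581)⁴ = (0.8451)⁴ = 0.5101.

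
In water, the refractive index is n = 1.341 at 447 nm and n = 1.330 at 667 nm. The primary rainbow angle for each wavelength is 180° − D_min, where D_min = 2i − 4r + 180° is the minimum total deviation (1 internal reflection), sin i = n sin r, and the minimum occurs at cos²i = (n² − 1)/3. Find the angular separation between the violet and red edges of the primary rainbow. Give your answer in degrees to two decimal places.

At 447 nm (n = 1.341): cos²i = 0.26609 → i = 58.946°, r = 39.705°, D_min = 139.071°, rainbow angle = 40.929°.
At 667 nm (n = 1.330): cos²i = 0.25630 → i = 59.585°, r = 40.422°, D_min = 137.484°, rainbow angle = 42.516°.
Angular width = |40.929° − 42.516°| = 1.588°.

1.59°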